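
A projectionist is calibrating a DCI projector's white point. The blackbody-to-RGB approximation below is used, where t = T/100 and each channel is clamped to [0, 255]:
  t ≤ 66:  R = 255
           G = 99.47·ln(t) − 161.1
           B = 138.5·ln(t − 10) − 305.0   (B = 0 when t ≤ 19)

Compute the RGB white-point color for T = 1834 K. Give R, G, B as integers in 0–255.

R=255, G=128, B=0

t = 1834/100 = 18.34; the t ≤ 66 branch applies.
R = 255 by definition for t ≤ 66.
G = 99.47·ln 18.34 − 161.1 = 99.47·2.9091 − 161.1 = 128.267.
t = 18.34 ≤ 19, so B = 0.
Rounded: (255, 128, 0).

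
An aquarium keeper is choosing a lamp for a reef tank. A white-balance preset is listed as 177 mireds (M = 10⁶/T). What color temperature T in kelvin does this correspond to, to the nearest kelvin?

5650 K

T = 10⁶ / 177 = 5649.72 K → 5650 K.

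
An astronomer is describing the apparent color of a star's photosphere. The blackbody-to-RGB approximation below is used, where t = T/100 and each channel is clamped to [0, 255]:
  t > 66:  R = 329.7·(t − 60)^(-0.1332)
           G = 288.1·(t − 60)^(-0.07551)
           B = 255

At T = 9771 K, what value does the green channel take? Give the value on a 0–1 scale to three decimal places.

0.859

t = 9771/100 = 97.71; the t > 66 branch applies.
G = 288.1·(97.71 − 60)^(-0.07551) = 288.1·37.71^(-0.07551) = 288.1·0.76026 = 219.031.
On a 0–1 scale: 219.031/255 = 0.8589 → 0.859.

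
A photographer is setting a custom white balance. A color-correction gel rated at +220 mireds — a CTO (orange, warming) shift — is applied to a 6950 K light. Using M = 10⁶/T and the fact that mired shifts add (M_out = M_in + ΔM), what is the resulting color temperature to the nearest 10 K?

M_in = 10⁶/6950 = 143.88 mireds.
M_out = 143.88 + (+220) = 363.88 mireds.
T_out = 10⁶/363.88 = 2748.1 K → 2750 K.

2750 K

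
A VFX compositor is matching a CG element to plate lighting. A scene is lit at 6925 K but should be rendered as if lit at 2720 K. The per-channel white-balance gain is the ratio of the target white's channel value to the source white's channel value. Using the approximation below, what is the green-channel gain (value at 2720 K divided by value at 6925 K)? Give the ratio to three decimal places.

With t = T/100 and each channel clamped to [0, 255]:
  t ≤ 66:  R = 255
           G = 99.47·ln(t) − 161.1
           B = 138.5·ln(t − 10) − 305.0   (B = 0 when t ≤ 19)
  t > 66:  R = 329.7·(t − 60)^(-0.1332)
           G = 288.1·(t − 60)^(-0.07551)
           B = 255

At 6925 K (t = 69.25):
  G = 288.1·(69.25 − 60)^(-0.07551) = 288.1·9.25^(-0.07551) = 288.1·0.84537 = 243.551.
At 2720 K (t = 27.2):
  G = 99.47·ln 27.2 − 161.1 = 99.47·3.3032 − 161.1 = 167.471.
Gain = 167.471 / 243.551 = 0.6876 → 0.688.

0.688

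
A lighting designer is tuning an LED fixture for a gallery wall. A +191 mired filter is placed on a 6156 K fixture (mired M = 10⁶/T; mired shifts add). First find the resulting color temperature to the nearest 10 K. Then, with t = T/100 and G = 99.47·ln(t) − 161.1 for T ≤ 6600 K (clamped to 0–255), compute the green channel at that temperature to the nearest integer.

171

M_in = 10⁶/6156 = 162.44; M_out = 162.44 + (+191) = 353.44.
T_out = 10⁶/353.44 = 2829.3 K → 2830 K; t = 28.3.
G = 99.47·ln 28.3 − 161.1 = 99.47·3.3429 − 161.1 = 171.414.
Rounded: 171.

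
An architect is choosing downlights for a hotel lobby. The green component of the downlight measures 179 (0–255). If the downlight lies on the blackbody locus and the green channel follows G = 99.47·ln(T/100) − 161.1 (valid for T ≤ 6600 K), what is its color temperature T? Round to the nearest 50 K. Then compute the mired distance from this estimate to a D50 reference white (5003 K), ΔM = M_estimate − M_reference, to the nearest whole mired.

ln t = (179 + 161.1) / 99.47 = 3.4191.
t = e^3.4191 = 30.543.
T = 100·t = 3054 K → 3050 K to the nearest 50 K.
M_estimate = 10⁶/3050 = 327.87; M_reference = 10⁶/5003 = 199.88.
ΔM = 327.87 − 199.88 = 127.99 → +128 mireds.

+128 mireds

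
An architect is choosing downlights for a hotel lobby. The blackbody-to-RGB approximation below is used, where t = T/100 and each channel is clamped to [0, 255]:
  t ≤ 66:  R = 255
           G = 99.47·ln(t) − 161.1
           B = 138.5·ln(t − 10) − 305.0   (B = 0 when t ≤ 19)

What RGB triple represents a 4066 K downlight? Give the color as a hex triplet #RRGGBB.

t = 4066/100 = 40.66; the t ≤ 66 branch applies.
R = 255 by definition for t ≤ 66.
G = 99.47·ln 40.66 − 161.1 = 99.47·3.7052 − 161.1 = 207.461.
B = 138.5·ln(40.66 − 10) − 305.0 = 138.5·ln 30.66 − 305.0 = 138.5·3.4230 − 305.0 = 169.080.
Rounded: (255, 207, 169).
In hex: #FFCFA9.

#FFCFA9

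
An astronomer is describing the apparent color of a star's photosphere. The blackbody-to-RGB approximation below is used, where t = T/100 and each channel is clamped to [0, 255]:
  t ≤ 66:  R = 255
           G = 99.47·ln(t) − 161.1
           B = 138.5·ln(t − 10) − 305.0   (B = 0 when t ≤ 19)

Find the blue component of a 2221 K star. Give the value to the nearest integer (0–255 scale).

t = 2221/100 = 22.21; the t ≤ 66 branch applies.
B = 138.5·ln(22.21 − 10) − 305.0 = 138.5·ln 12.21 − 305.0 = 138.5·2.5023 − 305.0 = 41.562.
Rounded: 42.

42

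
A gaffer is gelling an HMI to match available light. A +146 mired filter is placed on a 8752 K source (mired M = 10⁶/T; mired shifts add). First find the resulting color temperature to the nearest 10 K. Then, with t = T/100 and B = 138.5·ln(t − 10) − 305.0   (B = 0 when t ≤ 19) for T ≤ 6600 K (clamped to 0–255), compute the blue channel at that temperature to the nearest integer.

M_in = 10⁶/8752 = 114.26; M_out = 114.26 + (+146) = 260.26.
T_out = 10⁶/260.26 = 3842.3 K → 3840 K; t = 38.4.
B = 138.5·ln(38.4 − 10) − 305.0 = 138.5·ln 28.4 − 305.0 = 138.5·3.3464 − 305.0 = 158.475.
Rounded: 158.

158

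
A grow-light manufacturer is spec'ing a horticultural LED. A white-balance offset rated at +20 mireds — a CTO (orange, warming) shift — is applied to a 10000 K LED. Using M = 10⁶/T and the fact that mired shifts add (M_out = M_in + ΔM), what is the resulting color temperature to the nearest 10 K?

M_in = 10⁶/10000 = 100.00 mireds.
M_out = 100.00 + (+20) = 120.00 mireds.
T_out = 10⁶/120.00 = 8333.3 K → 8330 K.

8330 K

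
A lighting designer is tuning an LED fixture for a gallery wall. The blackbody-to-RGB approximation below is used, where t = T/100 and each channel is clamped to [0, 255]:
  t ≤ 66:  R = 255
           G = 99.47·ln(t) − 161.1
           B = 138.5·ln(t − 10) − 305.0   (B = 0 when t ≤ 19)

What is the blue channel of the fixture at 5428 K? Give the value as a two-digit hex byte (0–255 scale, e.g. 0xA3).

0xDC

t = 5428/100 = 54.28; the t ≤ 66 branch applies.
B = 138.5·ln(54.28 − 10) − 305.0 = 138.5·ln 44.28 − 305.0 = 138.5·3.7905 − 305.0 = 219.989.
Rounded: 220; in hex, 0xDC.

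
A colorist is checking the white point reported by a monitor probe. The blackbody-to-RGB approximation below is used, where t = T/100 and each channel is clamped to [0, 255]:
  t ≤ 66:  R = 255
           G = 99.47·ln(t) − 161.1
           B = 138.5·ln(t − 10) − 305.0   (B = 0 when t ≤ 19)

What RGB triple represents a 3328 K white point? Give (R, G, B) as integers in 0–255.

(255, 188, 131)

t = 3328/100 = 33.28; the t ≤ 66 branch applies.
R = 255 by definition for t ≤ 66.
G = 99.47·ln 33.28 − 161.1 = 99.47·3.5050 − 161.1 = 187.538.
B = 138.5·ln(33.28 − 10) − 305.0 = 138.5·ln 23.28 − 305.0 = 138.5·3.1476 − 305.0 = 130.942.
Rounded: (255, 188, 131).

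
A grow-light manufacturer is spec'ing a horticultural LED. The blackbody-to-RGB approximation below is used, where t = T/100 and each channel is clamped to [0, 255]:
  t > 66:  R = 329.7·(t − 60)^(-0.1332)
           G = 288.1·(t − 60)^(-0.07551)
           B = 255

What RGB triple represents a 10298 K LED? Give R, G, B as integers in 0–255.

R=200, G=217, B=255

t = 10298/100 = 102.98; the t > 66 branch applies.
R = 329.7·(102.98 − 60)^(-0.1332) = 329.7·42.98^(-0.1332) = 329.7·0.60597 = 199.787.
G = 288.1·(102.98 − 60)^(-0.07551) = 288.1·42.98^(-0.07551) = 288.1·0.75279 = 216.878.
B = 255 by definition for t > 66.
Rounded: (200, 217, 255).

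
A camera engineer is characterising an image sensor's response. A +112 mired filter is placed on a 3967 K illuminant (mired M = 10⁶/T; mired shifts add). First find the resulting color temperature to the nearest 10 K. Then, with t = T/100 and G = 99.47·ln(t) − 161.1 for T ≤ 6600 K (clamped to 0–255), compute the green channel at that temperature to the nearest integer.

M_in = 10⁶/3967 = 252.08; M_out = 252.08 + (+112) = 364.08.
T_out = 10⁶/364.08 = 2746.7 K → 2750 K; t = 27.5.
G = 99.47·ln 27.5 − 161.1 = 99.47·3.3142 − 161.1 = 168.562.
Rounded: 169.

169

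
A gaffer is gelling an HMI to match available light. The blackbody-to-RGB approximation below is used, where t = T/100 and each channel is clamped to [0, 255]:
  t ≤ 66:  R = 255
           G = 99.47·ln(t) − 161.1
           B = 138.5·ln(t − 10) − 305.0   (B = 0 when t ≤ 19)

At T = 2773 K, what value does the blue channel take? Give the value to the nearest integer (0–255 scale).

t = 2773/100 = 27.73; the t ≤ 66 branch applies.
B = 138.5·ln(27.73 − 10) − 305.0 = 138.5·ln 17.73 − 305.0 = 138.5·2.8753 − 305.0 = 93.223.
Rounded: 93.

93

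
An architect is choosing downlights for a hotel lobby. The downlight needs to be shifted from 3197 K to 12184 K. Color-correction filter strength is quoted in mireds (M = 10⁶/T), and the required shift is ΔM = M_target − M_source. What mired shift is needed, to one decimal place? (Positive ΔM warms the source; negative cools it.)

-230.7 mireds

M_source = 10⁶/3197 = 312.793; M_target = 10⁶/12184 = 82.075.
ΔM = 82.075 − 312.793 = -230.718 → -230.7 mireds, a cooling shift.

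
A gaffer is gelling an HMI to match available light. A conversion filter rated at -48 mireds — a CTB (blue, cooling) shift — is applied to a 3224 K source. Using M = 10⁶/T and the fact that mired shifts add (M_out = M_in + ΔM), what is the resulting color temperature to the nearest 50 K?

M_in = 10⁶/3224 = 310.17 mireds.
M_out = 310.17 + (-48) = 262.17 mireds.
T_out = 10⁶/262.17 = 3814.3 K → 3800 K.

3800 K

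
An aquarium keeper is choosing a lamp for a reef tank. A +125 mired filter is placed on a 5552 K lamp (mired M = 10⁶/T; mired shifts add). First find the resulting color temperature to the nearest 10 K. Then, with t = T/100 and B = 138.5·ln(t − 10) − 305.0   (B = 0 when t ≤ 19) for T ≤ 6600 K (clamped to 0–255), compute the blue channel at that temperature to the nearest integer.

M_in = 10⁶/5552 = 180.12; M_out = 180.12 + (+125) = 305.12.
T_out = 10⁶/305.12 = 3277.4 K → 3280 K; t = 32.8.
B = 138.5·ln(32.8 − 10) − 305.0 = 138.5·ln 22.8 − 305.0 = 138.5·3.1268 − 305.0 = 128.056.
Rounded: 128.

128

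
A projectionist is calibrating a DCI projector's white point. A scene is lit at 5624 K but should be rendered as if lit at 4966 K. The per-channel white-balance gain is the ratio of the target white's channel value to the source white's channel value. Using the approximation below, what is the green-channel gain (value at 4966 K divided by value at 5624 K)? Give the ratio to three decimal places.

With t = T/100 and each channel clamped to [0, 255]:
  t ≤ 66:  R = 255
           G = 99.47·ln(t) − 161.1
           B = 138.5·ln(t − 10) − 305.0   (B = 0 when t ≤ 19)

0.948

At 5624 K (t = 56.24):
  G = 99.47·ln 56.24 − 161.1 = 99.47·4.0296 − 161.1 = 239.727.
At 4966 K (t = 49.66):
  G = 99.47·ln 49.66 − 161.1 = 99.47·3.9052 − 161.1 = 227.350.
Gain = 227.350 / 239.727 = 0.9484 → 0.948.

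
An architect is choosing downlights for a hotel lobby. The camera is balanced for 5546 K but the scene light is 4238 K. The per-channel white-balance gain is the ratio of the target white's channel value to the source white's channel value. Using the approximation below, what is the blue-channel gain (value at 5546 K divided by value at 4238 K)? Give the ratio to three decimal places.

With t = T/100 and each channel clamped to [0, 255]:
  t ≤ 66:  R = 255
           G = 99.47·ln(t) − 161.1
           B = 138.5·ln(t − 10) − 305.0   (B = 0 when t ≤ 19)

At 4238 K (t = 42.38):
  B = 138.5·ln(42.38 − 10) − 305.0 = 138.5·ln 32.38 − 305.0 = 138.5·3.4775 − 305.0 = 176.639.
At 5546 K (t = 55.46):
  B = 138.5·ln(55.46 − 10) − 305.0 = 138.5·ln 45.46 − 305.0 = 138.5·3.8168 − 305.0 = 223.631.
Gain = 223.631 / 176.639 = 1.2660 → 1.266.

1.266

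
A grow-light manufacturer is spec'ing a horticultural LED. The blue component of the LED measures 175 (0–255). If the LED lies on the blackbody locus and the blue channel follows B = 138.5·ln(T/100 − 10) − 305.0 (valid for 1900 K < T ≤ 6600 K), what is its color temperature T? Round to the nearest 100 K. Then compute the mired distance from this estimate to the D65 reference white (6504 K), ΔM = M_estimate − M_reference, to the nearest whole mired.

ln(t − 10) = (175 + 305.0) / 138.5 = 3.4657.
t − 10 = e^3.4657 = 31.999, so t = 41.999.
T = 100·t = 4200 K → 4200 K to the nearest 100 K.
M_estimate = 10⁶/4200 = 238.10; M_reference = 10⁶/6504 = 153.75.
ΔM = 238.10 − 153.75 = 84.34 → +84 mireds.

+84 mireds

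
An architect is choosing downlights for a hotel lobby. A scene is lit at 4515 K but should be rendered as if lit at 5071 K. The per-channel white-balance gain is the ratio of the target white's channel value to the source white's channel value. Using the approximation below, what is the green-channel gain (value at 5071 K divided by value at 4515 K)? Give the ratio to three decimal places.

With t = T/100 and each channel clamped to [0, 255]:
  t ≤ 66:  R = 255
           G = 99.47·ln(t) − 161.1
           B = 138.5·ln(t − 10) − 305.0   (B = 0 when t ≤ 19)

At 4515 K (t = 45.15):
  G = 99.47·ln 45.15 − 161.1 = 99.47·3.8100 − 161.1 = 217.880.
At 5071 K (t = 50.71):
  G = 99.47·ln 50.71 − 161.1 = 99.47·3.9261 − 161.1 = 229.431.
Gain = 229.431 / 217.880 = 1.0530 → 1.053.

1.053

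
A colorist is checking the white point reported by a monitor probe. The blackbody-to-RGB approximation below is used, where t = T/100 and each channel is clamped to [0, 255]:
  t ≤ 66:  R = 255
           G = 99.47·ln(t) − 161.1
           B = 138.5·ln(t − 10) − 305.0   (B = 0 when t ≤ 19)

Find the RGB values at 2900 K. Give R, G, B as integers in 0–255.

R=255, G=174, B=103

t = 2900/100 = 29; the t ≤ 66 branch applies.
R = 255 by definition for t ≤ 66.
G = 99.47·ln 29 − 161.1 = 99.47·3.3673 − 161.1 = 173.845.
B = 138.5·ln(29 − 10) − 305.0 = 138.5·ln 19 − 305.0 = 138.5·2.9444 − 305.0 = 102.805.
Rounded: (255, 174, 103).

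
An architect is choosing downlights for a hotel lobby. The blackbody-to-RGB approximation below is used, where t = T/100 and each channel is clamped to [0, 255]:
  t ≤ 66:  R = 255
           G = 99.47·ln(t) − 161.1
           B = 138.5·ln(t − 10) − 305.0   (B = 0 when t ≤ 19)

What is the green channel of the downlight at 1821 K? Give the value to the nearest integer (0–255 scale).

128

t = 1821/100 = 18.21; the t ≤ 66 branch applies.
G = 99.47·ln 18.21 − 161.1 = 99.47·2.9020 − 161.1 = 127.559.
Rounded: 128.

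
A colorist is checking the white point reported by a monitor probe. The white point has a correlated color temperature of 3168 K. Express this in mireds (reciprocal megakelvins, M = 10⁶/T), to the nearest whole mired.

M = 10⁶ / 3168 = 315.657 → 316 mireds.

316 mireds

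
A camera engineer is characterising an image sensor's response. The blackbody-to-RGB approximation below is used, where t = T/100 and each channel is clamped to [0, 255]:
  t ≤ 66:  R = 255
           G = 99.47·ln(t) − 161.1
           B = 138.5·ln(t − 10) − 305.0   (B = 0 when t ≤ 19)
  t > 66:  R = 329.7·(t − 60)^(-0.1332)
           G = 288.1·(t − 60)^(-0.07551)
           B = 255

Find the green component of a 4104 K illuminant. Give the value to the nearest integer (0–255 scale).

208

t = 4104/100 = 41.04; the t ≤ 66 branch applies.
G = 99.47·ln 41.04 − 161.1 = 99.47·3.7145 − 161.1 = 208.386.
Rounded: 208.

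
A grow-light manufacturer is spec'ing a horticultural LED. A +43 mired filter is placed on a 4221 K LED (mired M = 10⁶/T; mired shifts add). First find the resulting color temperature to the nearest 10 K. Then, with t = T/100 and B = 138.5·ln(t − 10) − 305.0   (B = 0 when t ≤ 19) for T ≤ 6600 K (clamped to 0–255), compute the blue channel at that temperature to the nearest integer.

145

M_in = 10⁶/4221 = 236.91; M_out = 236.91 + (+43) = 279.91.
T_out = 10⁶/279.91 = 3572.6 K → 3570 K; t = 35.7.
B = 138.5·ln(35.7 − 10) − 305.0 = 138.5·ln 25.7 − 305.0 = 138.5·3.2465 − 305.0 = 144.639.
Rounded: 145.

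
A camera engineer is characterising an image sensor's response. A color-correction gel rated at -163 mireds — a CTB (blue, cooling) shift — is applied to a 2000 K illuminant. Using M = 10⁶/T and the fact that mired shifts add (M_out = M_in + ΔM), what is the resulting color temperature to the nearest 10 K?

M_in = 10⁶/2000 = 500.00 mireds.
M_out = 500.00 + (-163) = 337.00 mireds.
T_out = 10⁶/337.00 = 2967.4 K → 2970 K.

2970 K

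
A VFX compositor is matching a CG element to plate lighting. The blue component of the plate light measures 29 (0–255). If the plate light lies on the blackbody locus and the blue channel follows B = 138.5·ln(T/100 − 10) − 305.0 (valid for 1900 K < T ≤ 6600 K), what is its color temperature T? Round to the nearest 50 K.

ln(t − 10) = (29 + 305.0) / 138.5 = 2.4116.
t − 10 = e^2.4116 = 11.151, so t = 21.151.
T = 100·t = 2115 K → 2100 K to the nearest 50 K.

2100 K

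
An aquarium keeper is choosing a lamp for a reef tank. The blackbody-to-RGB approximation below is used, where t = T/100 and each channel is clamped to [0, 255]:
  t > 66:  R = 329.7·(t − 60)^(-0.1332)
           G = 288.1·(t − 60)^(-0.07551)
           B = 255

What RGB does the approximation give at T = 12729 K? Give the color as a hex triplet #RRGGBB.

t = 12729/100 = 127.29; the t > 66 branch applies.
R = 329.7·(127.29 − 60)^(-0.1332) = 329.7·67.29^(-0.1332) = 329.7·0.57084 = 188.207.
G = 288.1·(127.29 − 60)^(-0.07551) = 288.1·67.29^(-0.07551) = 288.1·0.72773 = 209.660.
B = 255 by definition for t > 66.
Rounded: (188, 210, 255).
In hex: #BCD2FF.

#BCD2FF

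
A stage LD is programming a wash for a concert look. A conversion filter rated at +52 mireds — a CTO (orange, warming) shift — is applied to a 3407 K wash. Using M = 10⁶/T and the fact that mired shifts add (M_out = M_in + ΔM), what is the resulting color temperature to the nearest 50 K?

2900 K

M_in = 10⁶/3407 = 293.51 mireds.
M_out = 293.51 + (+52) = 345.51 mireds.
T_out = 10⁶/345.51 = 2894.2 K → 2900 K.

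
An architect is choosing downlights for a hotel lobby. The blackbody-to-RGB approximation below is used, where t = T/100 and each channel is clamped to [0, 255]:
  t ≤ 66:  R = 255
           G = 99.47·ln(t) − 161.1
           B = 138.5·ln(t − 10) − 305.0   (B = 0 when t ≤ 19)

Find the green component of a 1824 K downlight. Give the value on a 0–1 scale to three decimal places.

0.501

t = 1824/100 = 18.24; the t ≤ 66 branch applies.
G = 99.47·ln 18.24 − 161.1 = 99.47·2.9036 − 161.1 = 127.723.
On a 0–1 scale: 127.723/255 = 0.5009 → 0.501.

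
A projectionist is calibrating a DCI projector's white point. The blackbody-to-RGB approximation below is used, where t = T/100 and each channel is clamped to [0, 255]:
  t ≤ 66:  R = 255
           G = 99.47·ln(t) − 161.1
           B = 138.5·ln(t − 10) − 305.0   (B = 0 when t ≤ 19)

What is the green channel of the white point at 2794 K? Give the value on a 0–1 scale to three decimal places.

t = 2794/100 = 27.94; the t ≤ 66 branch applies.
G = 99.47·ln 27.94 − 161.1 = 99.47·3.3301 − 161.1 = 170.141.
On a 0–1 scale: 170.141/255 = 0.6672 → 0.667.

0.667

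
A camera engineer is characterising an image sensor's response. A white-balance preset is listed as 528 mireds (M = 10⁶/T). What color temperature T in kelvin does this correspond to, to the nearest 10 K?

1890 K

T = 10⁶ / 528 = 1893.94 K → 1890 K.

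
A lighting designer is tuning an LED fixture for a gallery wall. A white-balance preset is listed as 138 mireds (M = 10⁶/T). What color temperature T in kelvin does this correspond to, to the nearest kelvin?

T = 10⁶ / 138 = 7246.38 K → 7246 K.

7246 K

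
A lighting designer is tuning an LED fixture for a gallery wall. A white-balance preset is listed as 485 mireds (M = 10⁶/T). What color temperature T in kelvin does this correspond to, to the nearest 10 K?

T = 10⁶ / 485 = 2061.86 K → 2060 K.

2060 K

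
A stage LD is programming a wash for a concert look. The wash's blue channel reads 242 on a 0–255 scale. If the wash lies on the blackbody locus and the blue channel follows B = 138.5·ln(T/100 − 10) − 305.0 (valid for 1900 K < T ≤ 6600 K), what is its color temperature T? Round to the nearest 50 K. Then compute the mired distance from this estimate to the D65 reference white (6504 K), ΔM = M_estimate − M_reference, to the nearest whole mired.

+8 mireds

ln(t − 10) = (242 + 305.0) / 138.5 = 3.9495.
t − 10 = e^3.9495 = 51.907, so t = 61.907.
T = 100·t = 6191 K → 6200 K to the nearest 50 K.
M_estimate = 10⁶/6200 = 161.29; M_reference = 10⁶/6504 = 153.75.
ΔM = 161.29 − 153.75 = 7.54 → +8 mireds.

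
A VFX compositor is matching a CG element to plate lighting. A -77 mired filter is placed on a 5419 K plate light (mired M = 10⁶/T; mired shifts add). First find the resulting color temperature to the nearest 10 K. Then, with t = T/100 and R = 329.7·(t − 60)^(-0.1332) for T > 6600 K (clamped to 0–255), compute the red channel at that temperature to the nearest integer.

207

M_in = 10⁶/5419 = 184.54; M_out = 184.54 + (-77) = 107.54.
T_out = 10⁶/107.54 = 9299.2 K → 9300 K; t = 93.
R = 329.7·(93 − 60)^(-0.1332) = 329.7·33^(-0.1332) = 329.7·0.62767 = 206.944.
Rounded: 207.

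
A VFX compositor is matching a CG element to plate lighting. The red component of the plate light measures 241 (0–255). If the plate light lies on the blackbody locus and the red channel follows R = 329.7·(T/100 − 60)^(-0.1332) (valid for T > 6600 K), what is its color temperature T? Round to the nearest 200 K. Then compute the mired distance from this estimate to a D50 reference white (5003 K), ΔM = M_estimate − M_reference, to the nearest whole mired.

(t − 60)^(-0.1332) = 241/329.7 = 0.73097.
t − 60 = 0.73097^(1/-0.1332) = 0.73097^(-7.508) = 10.514, so t = 70.514.
T = 100·t = 7051 K → 7000 K to the nearest 200 K.
M_estimate = 10⁶/7000 = 142.86; M_reference = 10⁶/5003 = 199.88.
ΔM = 142.86 − 199.88 = -57.02 → -57 mireds.

-57 mireds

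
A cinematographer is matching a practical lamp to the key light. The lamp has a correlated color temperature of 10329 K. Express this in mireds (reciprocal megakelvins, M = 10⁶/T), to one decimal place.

96.8 mireds

M = 10⁶ / 10329 = 96.815 → 96.8 mireds.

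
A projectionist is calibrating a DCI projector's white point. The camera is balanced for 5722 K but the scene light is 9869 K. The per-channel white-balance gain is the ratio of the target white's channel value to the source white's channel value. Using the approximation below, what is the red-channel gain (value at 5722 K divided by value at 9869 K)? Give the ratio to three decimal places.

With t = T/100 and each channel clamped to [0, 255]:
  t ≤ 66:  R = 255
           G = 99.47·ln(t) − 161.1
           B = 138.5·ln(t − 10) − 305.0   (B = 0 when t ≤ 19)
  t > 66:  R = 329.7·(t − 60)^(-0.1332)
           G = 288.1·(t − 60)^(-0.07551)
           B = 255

1.259

At 9869 K (t = 98.69):
  R = 329.7·(98.69 − 60)^(-0.1332) = 329.7·38.69^(-0.1332) = 329.7·0.61451 = 202.605.
At 5722 K (t = 57.22):
  R = 255 by definition for t ≤ 66.
Gain = 255.000 / 202.605 = 1.2586 → 1.259.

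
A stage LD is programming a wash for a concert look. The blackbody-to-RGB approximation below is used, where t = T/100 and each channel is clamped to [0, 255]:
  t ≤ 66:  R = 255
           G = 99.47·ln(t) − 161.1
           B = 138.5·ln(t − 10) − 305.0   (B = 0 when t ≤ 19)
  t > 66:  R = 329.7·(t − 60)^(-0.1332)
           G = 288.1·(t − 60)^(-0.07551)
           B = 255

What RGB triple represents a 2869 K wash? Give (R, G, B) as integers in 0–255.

t = 2869/100 = 28.69; the t ≤ 66 branch applies.
R = 255 by definition for t ≤ 66.
G = 99.47·ln 28.69 − 161.1 = 99.47·3.3565 − 161.1 = 172.776.
B = 138.5·ln(28.69 − 10) − 305.0 = 138.5·ln 18.69 − 305.0 = 138.5·2.9280 − 305.0 = 100.526.
Rounded: (255, 173, 101).

(255, 173, 101)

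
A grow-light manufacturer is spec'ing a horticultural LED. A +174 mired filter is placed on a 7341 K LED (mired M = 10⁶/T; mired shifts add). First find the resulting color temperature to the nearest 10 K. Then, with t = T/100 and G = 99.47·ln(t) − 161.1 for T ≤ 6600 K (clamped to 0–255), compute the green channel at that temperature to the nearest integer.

184

M_in = 10⁶/7341 = 136.22; M_out = 136.22 + (+174) = 310.22.
T_out = 10⁶/310.22 = 3223.5 K → 3220 K; t = 32.2.
G = 99.47·ln 32.2 − 161.1 = 99.47·3.4720 − 161.1 = 184.257.
Rounded: 184.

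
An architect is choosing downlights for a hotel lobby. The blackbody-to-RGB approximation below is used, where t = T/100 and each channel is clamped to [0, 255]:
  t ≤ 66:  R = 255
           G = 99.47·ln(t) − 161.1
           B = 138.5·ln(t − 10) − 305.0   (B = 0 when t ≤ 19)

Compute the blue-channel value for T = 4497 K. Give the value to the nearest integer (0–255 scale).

t = 4497/100 = 44.97; the t ≤ 66 branch applies.
B = 138.5·ln(44.97 − 10) − 305.0 = 138.5·ln 34.97 − 305.0 = 138.5·3.5545 − 305.0 = 187.297.
Rounded: 187.

187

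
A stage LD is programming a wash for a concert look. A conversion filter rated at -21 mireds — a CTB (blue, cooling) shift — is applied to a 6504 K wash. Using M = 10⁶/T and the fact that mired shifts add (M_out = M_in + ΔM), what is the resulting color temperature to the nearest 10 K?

M_in = 10⁶/6504 = 153.75 mireds.
M_out = 153.75 + (-21) = 132.75 mireds.
T_out = 10⁶/132.75 = 7532.9 K → 7530 K.

7530 K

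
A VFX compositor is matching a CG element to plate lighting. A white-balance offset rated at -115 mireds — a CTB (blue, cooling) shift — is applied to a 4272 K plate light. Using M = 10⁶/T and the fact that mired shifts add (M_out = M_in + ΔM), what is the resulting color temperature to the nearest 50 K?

M_in = 10⁶/4272 = 234.08 mireds.
M_out = 234.08 + (-115) = 119.08 mireds.
T_out = 10⁶/119.08 = 8397.5 K → 8400 K.

8400 K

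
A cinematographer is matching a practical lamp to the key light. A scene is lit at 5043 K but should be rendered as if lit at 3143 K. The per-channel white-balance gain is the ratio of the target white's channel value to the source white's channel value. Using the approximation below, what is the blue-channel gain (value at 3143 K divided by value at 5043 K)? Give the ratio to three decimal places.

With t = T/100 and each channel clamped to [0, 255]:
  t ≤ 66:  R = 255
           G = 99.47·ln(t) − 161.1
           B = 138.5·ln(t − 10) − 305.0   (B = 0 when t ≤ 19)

At 5043 K (t = 50.43):
  B = 138.5·ln(50.43 − 10) − 305.0 = 138.5·ln 40.43 − 305.0 = 138.5·3.6996 − 305.0 = 207.391.
At 3143 K (t = 31.43):
  B = 138.5·ln(31.43 − 10) − 305.0 = 138.5·ln 21.43 − 305.0 = 138.5·3.0648 − 305.0 = 119.474.
Gain = 119.474 / 207.391 = 0.5761 → 0.576.

0.576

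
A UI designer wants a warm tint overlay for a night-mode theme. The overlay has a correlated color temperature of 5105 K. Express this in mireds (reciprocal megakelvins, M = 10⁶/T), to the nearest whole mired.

196 mireds

M = 10⁶ / 5105 = 195.886 → 196 mireds.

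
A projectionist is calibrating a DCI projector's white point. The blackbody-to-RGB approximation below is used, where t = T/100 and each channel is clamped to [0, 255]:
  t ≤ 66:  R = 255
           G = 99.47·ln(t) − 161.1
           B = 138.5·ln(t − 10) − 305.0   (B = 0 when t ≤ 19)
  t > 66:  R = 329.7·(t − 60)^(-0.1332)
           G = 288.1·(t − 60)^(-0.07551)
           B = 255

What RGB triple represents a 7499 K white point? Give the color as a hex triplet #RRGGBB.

t = 7499/100 = 74.99; the t > 66 branch applies.
R = 329.7·(74.99 − 60)^(-0.1332) = 329.7·14.99^(-0.1332) = 329.7·0.69724 = 229.881.
G = 288.1·(74.99 − 60)^(-0.07551) = 288.1·14.99^(-0.07551) = 288.1·0.81511 = 234.833.
B = 255 by definition for t > 66.
Rounded: (230, 235, 255).
In hex: #E6EBFF.

#E6EBFF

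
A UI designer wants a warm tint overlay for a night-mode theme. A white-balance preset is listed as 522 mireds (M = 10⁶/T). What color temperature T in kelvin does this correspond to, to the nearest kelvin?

1916 K

T = 10⁶ / 522 = 1915.71 K → 1916 K.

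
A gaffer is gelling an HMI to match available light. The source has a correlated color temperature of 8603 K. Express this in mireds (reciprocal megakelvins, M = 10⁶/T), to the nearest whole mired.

116 mireds

M = 10⁶ / 8603 = 116.239 → 116 mireds.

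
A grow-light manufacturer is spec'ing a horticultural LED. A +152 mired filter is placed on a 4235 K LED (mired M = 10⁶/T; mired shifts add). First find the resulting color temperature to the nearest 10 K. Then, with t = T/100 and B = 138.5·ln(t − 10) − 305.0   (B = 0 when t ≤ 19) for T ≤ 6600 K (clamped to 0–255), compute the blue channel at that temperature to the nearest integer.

M_in = 10⁶/4235 = 236.13; M_out = 236.13 + (+152) = 388.13.
T_out = 10⁶/388.13 = 2576.5 K → 2580 K; t = 25.8.
B = 138.5·ln(25.8 − 10) − 305.0 = 138.5·ln 15.8 − 305.0 = 138.5·2.7600 − 305.0 = 77.261.
Rounded: 77.

77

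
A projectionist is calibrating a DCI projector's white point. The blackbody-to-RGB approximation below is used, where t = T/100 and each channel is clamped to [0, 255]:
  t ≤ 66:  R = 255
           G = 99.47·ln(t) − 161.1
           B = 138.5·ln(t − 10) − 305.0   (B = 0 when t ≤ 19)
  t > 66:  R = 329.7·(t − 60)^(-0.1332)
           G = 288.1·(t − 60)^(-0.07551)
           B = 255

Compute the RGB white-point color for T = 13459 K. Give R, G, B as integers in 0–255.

R=186, G=208, B=255

t = 13459/100 = 134.59; the t > 66 branch applies.
R = 329.7·(134.59 − 60)^(-0.1332) = 329.7·74.59^(-0.1332) = 329.7·0.56307 = 185.643.
G = 288.1·(134.59 − 60)^(-0.07551) = 288.1·74.59^(-0.07551) = 288.1·0.72209 = 208.035.
B = 255 by definition for t > 66.
Rounded: (186, 208, 255).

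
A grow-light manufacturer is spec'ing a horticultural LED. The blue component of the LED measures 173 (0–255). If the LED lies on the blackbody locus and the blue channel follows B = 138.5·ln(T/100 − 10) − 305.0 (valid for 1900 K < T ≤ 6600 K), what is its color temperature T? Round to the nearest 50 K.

4150 K

ln(t − 10) = (173 + 305.0) / 138.5 = 3.4513.
t − 10 = e^3.4513 = 31.540, so t = 41.540.
T = 100·t = 4154 K → 4150 K to the nearest 50 K.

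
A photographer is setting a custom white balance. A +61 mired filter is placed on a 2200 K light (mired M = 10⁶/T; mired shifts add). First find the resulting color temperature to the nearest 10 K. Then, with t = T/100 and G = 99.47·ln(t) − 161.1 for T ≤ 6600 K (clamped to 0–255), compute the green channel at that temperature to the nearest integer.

M_in = 10⁶/2200 = 454.55; M_out = 454.55 + (+61) = 515.55.
T_out = 10⁶/515.55 = 1939.7 K → 1940 K; t = 19.4.
G = 99.47·ln 19.4 − 161.1 = 99.47·2.9653 − 161.1 = 133.856.
Rounded: 134.

134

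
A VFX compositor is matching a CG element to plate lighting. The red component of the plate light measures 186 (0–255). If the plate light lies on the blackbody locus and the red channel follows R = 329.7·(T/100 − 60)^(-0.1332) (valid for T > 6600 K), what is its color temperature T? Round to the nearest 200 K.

(t − 60)^(-0.1332) = 186/329.7 = 0.56415.
t − 60 = 0.56415^(1/-0.1332) = 0.56415^(-7.508) = 73.521, so t = 133.521.
T = 100·t = 13352 K → 13400 K to the nearest 200 K.

13400 K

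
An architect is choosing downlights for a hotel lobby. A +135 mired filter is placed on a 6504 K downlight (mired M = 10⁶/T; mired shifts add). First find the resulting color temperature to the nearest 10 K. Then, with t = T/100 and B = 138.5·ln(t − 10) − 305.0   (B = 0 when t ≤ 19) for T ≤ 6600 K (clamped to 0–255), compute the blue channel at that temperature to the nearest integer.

M_in = 10⁶/6504 = 153.75; M_out = 153.75 + (+135) = 288.75.
T_out = 10⁶/288.75 = 3463.2 K → 3460 K; t = 34.6.
B = 138.5·ln(34.6 − 10) − 305.0 = 138.5·ln 24.6 − 305.0 = 138.5·3.2027 − 305.0 = 138.580.
Rounded: 139.

139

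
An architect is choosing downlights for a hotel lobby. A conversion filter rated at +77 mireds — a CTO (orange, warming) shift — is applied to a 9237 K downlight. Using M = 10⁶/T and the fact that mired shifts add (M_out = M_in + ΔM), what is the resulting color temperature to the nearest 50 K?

5400 K

M_in = 10⁶/9237 = 108.26 mireds.
M_out = 108.26 + (+77) = 185.26 mireds.
T_out = 10⁶/185.26 = 5397.8 K → 5400 K.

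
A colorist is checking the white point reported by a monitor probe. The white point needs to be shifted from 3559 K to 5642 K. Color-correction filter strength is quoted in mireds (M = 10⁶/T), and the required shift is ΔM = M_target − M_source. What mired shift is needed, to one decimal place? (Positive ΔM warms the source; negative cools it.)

M_source = 10⁶/3559 = 280.978; M_target = 10⁶/5642 = 177.242.
ΔM = 177.242 − 280.978 = -103.736 → -103.7 mireds, a cooling shift.

-103.7 mireds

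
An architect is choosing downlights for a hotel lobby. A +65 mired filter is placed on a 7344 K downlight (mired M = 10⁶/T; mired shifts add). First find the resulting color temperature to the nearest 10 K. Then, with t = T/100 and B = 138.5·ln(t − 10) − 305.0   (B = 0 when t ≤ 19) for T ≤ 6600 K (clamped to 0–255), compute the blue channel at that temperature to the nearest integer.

205

M_in = 10⁶/7344 = 136.17; M_out = 136.17 + (+65) = 201.17.
T_out = 10⁶/201.17 = 4971.0 K → 4970 K; t = 49.7.
B = 138.5·ln(49.7 − 10) − 305.0 = 138.5·ln 39.7 − 305.0 = 138.5·3.6814 − 305.0 = 204.867.
Rounded: 205.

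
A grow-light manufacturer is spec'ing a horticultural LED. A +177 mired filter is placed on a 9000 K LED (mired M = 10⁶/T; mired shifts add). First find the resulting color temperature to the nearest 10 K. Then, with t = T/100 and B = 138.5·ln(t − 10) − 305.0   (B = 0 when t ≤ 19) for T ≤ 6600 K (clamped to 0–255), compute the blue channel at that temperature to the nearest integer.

M_in = 10⁶/9000 = 111.11; M_out = 111.11 + (+177) = 288.11.
T_out = 10⁶/288.11 = 3470.9 K → 3470 K; t = 34.7.
B = 138.5·ln(34.7 − 10) − 305.0 = 138.5·ln 24.7 − 305.0 = 138.5·3.2068 − 305.0 = 139.142.
Rounded: 139.

139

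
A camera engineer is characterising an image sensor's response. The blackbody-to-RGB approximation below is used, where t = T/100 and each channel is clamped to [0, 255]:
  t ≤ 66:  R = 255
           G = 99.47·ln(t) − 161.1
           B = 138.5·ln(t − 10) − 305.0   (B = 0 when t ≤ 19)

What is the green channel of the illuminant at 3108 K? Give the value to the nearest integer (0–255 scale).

181

t = 3108/100 = 31.08; the t ≤ 66 branch applies.
G = 99.47·ln 31.08 − 161.1 = 99.47·3.4366 − 161.1 = 180.735.
Rounded: 181.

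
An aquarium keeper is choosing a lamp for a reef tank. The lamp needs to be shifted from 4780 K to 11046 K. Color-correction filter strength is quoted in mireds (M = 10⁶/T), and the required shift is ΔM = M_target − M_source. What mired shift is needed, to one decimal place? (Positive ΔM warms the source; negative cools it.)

-118.7 mireds

M_source = 10⁶/4780 = 209.205; M_target = 10⁶/11046 = 90.531.
ΔM = 90.531 − 209.205 = -118.675 → -118.7 mireds, a cooling shift.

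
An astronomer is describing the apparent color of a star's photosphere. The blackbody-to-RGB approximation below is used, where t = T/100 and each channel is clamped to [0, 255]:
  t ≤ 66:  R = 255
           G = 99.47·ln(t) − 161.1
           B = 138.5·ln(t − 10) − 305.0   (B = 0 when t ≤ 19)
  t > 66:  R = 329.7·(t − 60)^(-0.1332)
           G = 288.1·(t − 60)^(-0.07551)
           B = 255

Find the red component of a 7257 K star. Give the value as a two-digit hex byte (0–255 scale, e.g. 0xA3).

0xEB

t = 7257/100 = 72.57; the t > 66 branch applies.
R = 329.7·(72.57 − 60)^(-0.1332) = 329.7·12.57^(-0.1332) = 329.7·0.71379 = 235.336.
Rounded: 235; in hex, 0xEB.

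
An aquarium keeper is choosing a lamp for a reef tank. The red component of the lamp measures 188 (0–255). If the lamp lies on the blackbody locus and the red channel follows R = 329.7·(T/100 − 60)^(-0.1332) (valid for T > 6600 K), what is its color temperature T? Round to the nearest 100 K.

12800 K

(t − 60)^(-0.1332) = 188/329.7 = 0.57022.
t − 60 = 0.57022^(1/-0.1332) = 0.57022^(-7.508) = 67.848, so t = 127.848.
T = 100·t = 12785 K → 12800 K to the nearest 100 K.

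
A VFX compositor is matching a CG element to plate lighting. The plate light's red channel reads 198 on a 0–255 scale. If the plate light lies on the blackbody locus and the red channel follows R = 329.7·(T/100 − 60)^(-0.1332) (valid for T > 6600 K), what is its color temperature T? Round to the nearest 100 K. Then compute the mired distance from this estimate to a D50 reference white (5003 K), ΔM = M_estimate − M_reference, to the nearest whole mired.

-106 mireds

(t − 60)^(-0.1332) = 198/329.7 = 0.60055.
t − 60 = 0.60055^(1/-0.1332) = 0.60055^(-7.508) = 45.980, so t = 105.980.
T = 100·t = 10598 K → 10600 K to the nearest 100 K.
M_estimate = 10⁶/10600 = 94.34; M_reference = 10⁶/5003 = 199.88.
ΔM = 94.34 − 199.88 = -105.54 → -106 mireds.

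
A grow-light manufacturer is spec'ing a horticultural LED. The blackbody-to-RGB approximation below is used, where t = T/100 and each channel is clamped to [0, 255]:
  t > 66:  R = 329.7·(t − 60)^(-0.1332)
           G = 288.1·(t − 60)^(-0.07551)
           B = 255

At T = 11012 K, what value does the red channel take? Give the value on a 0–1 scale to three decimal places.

0.768

t = 11012/100 = 110.12; the t > 66 branch applies.
R = 329.7·(110.12 − 60)^(-0.1332) = 329.7·50.12^(-0.1332) = 329.7·0.59369 = 195.739.
On a 0–1 scale: 195.739/255 = 0.7676 → 0.768.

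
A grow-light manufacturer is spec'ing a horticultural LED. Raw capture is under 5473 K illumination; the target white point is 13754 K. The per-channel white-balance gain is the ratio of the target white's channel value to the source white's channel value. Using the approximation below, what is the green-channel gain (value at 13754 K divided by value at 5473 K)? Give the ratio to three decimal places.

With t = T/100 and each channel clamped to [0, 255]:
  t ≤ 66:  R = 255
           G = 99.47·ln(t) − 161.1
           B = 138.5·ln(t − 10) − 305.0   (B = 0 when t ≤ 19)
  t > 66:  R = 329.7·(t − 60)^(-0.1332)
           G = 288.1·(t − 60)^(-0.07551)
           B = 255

0.875

At 5473 K (t = 54.73):
  G = 99.47·ln 54.73 − 161.1 = 99.47·4.0024 − 161.1 = 237.020.
At 13754 K (t = 137.54):
  G = 288.1·(137.54 − 60)^(-0.07551) = 288.1·77.54^(-0.07551) = 288.1·0.71998 = 207.427.
Gain = 207.427 / 237.020 = 0.8751 → 0.875.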